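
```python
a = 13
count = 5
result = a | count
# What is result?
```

Trace:
`a = 13` → a = 13
`count = 5` → count = 5
`result = a | count` → result = 13
So result = 13

Answer: 13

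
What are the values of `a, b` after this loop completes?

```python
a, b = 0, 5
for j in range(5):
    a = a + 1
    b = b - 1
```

a goes 0→5, b goes 5→0
`a, b` takes the values: (0, 5) → (1, 5) → (1, 4) → (2, 4) → (2, 3) → (3, 3) → (3, 2) → (4, 2) → (4, 1) → (5, 1) → (5, 0)

Answer: 5, 0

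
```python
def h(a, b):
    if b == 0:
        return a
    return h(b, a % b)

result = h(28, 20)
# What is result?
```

h(28, 20) -> h(20, 8) -> h(8, 4) -> h(4, 0) -> 4

Answer: 4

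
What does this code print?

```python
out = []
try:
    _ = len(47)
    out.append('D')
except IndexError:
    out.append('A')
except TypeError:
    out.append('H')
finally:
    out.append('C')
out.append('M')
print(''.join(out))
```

Execution trace: 'H' (except TypeError) → 'C' (finally) → 'M' (after the try/except). Output: HCM

Answer: HCM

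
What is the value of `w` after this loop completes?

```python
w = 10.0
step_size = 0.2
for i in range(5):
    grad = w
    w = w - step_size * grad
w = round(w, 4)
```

Gradient descent: w = 10.0 * (1 - 0.2)^5
`w` takes the values: 10.0 → 8.0 → 6.4 → 5.12 → 4.096 → 3.2768

Answer: 3.2768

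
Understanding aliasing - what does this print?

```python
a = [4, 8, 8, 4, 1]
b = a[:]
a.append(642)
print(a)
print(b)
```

Key concept: slice [:] creates copy.
Step by step:
`a = [4, 8, 8, 4, 1]` → a = [4, 8, 8, 4, 1]
`b = a[:]` → b = [4, 8, 8, 4, 1]
`a.append(642)` → a = [4, 8, 8, 4, 1, 642]
`print(a)` → prints [4, 8, 8, 4, 1, 642]
`print(b)` → prints [4, 8, 8, 4, 1]

Answer:
[4, 8, 8, 4, 1, 642]
[4, 8, 8, 4, 1]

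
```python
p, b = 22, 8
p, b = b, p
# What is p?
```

Trace:
`p, b = 22, 8` → p = 22; b = 8
`p, b = b, p` → p = 8; b = 22
So p = 8

Answer: 8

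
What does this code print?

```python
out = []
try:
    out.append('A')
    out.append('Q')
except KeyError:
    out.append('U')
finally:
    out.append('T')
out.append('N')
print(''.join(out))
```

Execution trace: 'A' (try body) → 'Q' (try body, no exception) → 'T' (finally) → 'N' (after the try/except). Output: AQTN

Answer: AQTN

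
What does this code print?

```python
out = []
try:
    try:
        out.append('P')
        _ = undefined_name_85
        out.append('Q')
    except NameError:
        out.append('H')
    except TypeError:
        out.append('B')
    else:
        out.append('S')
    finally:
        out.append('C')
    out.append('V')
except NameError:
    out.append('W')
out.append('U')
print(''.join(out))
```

Execution trace: 'P' (inner try body) → 'H' (inner except NameError) → 'C' (inner finally) → 'V' (try body, no exception) → 'U' (after the try/except). Output: PHCVU

Answer: PHCVU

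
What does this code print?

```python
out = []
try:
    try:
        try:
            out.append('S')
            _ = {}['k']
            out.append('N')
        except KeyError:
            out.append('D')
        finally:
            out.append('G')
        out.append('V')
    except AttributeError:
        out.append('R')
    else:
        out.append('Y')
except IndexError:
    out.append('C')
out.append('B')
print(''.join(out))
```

Execution trace: 'S' (inner try body) → 'D' (inner except KeyError) → 'G' (inner finally) → 'V' (try body, no exception) → 'Y' (else) → 'B' (after the try/except). Output: SDGVYB

Answer: SDGVYB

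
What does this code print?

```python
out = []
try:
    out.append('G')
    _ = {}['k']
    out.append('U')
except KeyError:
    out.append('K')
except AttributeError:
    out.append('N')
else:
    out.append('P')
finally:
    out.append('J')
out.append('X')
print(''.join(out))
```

Execution trace: 'G' (try body) → 'K' (except KeyError) → 'J' (finally) → 'X' (after the try/except). Output: GKJX

Answer: GKJX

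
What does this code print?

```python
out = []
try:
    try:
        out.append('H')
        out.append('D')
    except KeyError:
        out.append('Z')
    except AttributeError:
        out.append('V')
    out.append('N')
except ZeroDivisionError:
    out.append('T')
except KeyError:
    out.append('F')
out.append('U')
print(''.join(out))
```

Execution trace: 'H' (inner try body) → 'D' (inner try body, no exception) → 'N' (try body, no exception) → 'U' (after the try/except). Output: HDNU

Answer: HDNU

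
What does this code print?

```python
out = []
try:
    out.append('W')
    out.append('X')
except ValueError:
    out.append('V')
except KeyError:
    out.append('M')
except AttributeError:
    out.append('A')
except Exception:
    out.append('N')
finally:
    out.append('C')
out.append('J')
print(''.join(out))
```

Execution trace: 'W' (try body) → 'X' (try body, no exception) → 'C' (finally) → 'J' (after the try/except). Output: WXCJ

Answer: WXCJ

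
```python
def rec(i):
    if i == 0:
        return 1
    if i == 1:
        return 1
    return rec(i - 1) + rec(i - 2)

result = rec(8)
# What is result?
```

Build up from base cases: rec(0)=1, rec(1)=1, rec(2)=2, rec(3)=3, rec(4)=5, rec(5)=8, rec(6)=13, ..., rec(8)=34

Answer: 34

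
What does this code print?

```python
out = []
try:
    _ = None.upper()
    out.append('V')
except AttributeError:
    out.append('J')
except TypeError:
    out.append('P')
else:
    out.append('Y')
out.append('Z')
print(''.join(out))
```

Execution trace: 'J' (except AttributeError) → 'Z' (after the try/except). Output: JZ

Answer: JZ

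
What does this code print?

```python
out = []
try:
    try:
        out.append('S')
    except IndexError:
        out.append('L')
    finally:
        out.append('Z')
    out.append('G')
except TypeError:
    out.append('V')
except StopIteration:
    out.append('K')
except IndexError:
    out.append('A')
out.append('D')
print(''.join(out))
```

Execution trace: 'S' (inner try body, no exception) → 'Z' (inner finally) → 'G' (try body, no exception) → 'D' (after the try/except). Output: SZGD

Answer: SZGD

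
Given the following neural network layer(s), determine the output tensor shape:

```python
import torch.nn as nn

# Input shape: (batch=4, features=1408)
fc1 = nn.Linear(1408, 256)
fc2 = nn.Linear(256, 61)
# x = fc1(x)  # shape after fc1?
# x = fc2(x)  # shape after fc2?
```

Input: (4, 1408) -> after fc1: (4, 256) -> Output: (4, 61)

Answer: (4, 61)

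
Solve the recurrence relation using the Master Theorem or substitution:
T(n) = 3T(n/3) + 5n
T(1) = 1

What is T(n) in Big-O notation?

By Master Theorem: a=3, b=3, f(n)=5n. Since log_3(3) = 1 and f(n) = Θ(n^1), Case 2 applies. T(n) = O(n log n).

Answer: O(n log n)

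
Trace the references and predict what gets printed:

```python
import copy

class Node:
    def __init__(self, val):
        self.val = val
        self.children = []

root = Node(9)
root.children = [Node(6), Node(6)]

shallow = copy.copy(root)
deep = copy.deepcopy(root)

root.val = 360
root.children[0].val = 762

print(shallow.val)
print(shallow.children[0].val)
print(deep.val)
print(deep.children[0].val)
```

Key concept: deep copy with custom objects.
Step by step:
`root = Node(9)` → root = Node(val=9, children=[])
`root.children = [Node(6), Node(6)]` → root = Node(val=9, children=[Node(val=6, children=[]), Node(val=6, children=[])])
`shallow = copy.copy(root)` → shallow = Node(val=9, children=[Node(val=6, children=[]), Node(val=6, children=[])])
`deep = copy.deepcopy(root)` → deep = Node(val=9, children=[Node(val=6, children=[]), Node(val=6, children=[])])
`root.val = 360` → root = Node(val=360, children=[Node(val=6, children=[]), Node(val=6, children=[])])
`root.children[0].val = 762` → root = Node(val=360, children=[Node(val=762, children=[]), Node(val=6, children=[])]); shallow = Node(val=9, children=[Node(val=762, children=[]), Node(val=6, children=[])])
`print(shallow.val)` → prints 9
`print(shallow.children[0].val)` → prints 762
`print(deep.val)` → prints 9
`print(deep.children[0].val)` → prints 6

Answer:
9
762
9
6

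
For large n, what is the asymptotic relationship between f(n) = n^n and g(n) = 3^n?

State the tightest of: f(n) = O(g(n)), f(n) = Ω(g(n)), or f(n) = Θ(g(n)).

n^n vs 3^n: f(n) = Ω(g(n)) but not O(g(n)) — n^n grows strictly faster than 3^n.

Answer: f(n) = Ω(g(n)) but not O(g(n)) — n^n grows strictly faster than 3^n.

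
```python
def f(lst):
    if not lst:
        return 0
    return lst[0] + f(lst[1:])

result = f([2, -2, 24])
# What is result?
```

2 + (-2) + 24 + 0 = 24

Answer: 24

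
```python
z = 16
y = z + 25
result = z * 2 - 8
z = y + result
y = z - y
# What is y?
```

Trace:
`z = 16` → z = 16
`y = z + 25` → y = 41
`result = z * 2 - 8` → result = 24
`z = y + result` → z = 65
`y = z - y` → y = 24
So y = 24

Answer: 24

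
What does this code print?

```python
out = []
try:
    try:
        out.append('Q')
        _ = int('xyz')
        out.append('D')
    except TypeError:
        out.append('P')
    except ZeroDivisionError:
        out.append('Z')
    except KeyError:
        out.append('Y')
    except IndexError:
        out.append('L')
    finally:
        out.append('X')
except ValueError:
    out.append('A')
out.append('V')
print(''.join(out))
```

Execution trace: 'Q' (try body) → 'X' (finally) → 'A' (outer except ValueError) → 'V' (after the try/except). Output: QXAV

Answer: QXAV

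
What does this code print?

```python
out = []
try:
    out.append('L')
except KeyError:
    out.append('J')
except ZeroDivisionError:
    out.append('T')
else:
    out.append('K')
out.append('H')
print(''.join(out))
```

Execution trace: 'L' (try body, no exception) → 'K' (else) → 'H' (after the try/except). Output: LKH

Answer: LKH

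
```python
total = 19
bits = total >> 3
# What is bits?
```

Trace:
`total = 19` → total = 19
`bits = total >> 3` → bits = 2
So bits = 2

Answer: 2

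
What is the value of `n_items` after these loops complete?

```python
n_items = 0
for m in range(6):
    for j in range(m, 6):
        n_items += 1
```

Upper triangle: 6 + 5 + ... + 1
`n_items` takes the values: 0 → 1 → 2 → 3 → 4 → 5 → 6 → 7 → 8 → 9 → 10 → 11 → 12 → 13 → 14 → 15 → 16 → 17 → 18 → 19 → 20 → 21

Answer: 21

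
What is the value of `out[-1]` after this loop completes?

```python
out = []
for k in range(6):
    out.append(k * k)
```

Last element of squares 0 to 5
`out` takes the values: [] → [0] → [0, 1] → [0, 1, 4] → [0, 1, 4, 9] → [0, 1, 4, 9, 16] → [0, 1, 4, 9, 16, 25]
So `out[-1]` = 25

Answer: 25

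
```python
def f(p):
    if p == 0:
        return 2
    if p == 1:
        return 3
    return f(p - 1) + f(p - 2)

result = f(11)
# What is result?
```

Build up from base cases: f(0)=2, f(1)=3, f(2)=5, f(3)=8, f(4)=13, f(5)=21, f(6)=34, ..., f(11)=377

Answer: 377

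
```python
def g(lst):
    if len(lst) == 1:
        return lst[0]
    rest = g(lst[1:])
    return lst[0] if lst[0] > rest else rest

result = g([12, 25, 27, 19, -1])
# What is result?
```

Recursive max over [12, 25, 27, 19, -1] = 27

Answer: 27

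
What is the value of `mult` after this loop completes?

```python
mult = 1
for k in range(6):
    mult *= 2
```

2^6 = 64
`mult` takes the values: 1 → 2 → 4 → 8 → 16 → 32 → 64

Answer: 64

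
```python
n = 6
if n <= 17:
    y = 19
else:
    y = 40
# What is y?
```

Trace:
`n = 6` → n = 6
`if n <= 17: ...` → n <= 17 is True → y = 19
So y = 19

Answer: 19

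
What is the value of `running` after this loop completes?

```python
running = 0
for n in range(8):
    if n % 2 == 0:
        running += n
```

Sum of even numbers 0 to 7
`running` takes the values: 0 → 2 → 6 → 12

Answer: 12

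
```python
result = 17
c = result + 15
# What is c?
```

Trace:
`result = 17` → result = 17
`c = result + 15` → c = 32
So c = 32

Answer: 32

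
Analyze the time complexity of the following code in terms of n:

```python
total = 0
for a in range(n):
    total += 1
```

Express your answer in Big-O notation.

Each loop level contributes: n. Multiplying the contributions gives O(n).

Answer: O(n)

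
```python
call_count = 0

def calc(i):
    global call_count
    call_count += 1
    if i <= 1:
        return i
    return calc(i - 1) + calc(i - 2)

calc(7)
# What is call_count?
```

Calls(i) = 1 + Calls(i-1) + Calls(i-2); Calls(0)=Calls(1)=1. For i=7 this gives 41.

Answer: 41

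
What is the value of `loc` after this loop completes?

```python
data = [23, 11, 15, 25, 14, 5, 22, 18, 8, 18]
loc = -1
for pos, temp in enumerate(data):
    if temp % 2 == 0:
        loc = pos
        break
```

First even number index in [23, 11, 15, 25, 14, 5, 22, 18, 8, 18]
`loc` takes the values: -1 → 4

Answer: 4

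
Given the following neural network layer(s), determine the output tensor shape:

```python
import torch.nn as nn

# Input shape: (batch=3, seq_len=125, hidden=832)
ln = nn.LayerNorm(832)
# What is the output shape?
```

Input: (3, 125, 832) -> Output: (3, 125, 832)

Answer: (3, 125, 832)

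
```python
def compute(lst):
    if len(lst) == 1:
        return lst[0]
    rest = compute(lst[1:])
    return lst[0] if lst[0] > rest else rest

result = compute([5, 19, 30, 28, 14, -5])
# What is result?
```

Recursive max over [5, 19, 30, 28, 14, -5] = 30

Answer: 30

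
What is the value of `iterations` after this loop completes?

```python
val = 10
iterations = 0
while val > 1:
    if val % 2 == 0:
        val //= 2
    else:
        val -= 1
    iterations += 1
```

Steps to reduce 10 to 1
`iterations` takes the values: 0 → 1 → 2 → 3 → 4

Answer: 4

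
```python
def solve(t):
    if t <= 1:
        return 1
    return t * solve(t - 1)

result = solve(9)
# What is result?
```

solve(9) = 9 * 8 * 7 * 6 * 5 * 4 * 3 * 2 * 1 = 362880

Answer: 362880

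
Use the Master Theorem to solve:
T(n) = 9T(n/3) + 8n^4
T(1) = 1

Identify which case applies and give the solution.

a=9, b=3, f(n)=8n^4. log_3(9) = 2. Since c=4 > 2 and the regularity condition holds (9(n/3)^4 = (9/3^4)n^4 with 9/3^4 < 1), Case 3 applies: T(n) = Θ(f(n)) = O(n^4).

Answer: O(n^4) - Case 3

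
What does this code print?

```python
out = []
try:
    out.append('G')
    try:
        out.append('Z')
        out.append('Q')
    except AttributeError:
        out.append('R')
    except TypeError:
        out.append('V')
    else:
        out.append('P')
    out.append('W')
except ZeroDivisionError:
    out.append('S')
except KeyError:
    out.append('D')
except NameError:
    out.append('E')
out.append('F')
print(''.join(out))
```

Execution trace: 'G' (try body) → 'Z' (inner try body) → 'Q' (inner try body, no exception) → 'P' (inner else) → 'W' (try body, no exception) → 'F' (after the try/except). Output: GZQPWF

Answer: GZQPWF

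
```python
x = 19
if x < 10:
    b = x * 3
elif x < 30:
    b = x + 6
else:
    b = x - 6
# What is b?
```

Trace:
`x = 19` → x = 19
`if x < 10: ...` → x < 10 is False, x < 30 is True → b = 25
So b = 25

Answer: 25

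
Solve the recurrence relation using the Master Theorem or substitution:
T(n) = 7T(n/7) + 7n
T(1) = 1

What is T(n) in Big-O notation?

By Master Theorem: a=7, b=7, f(n)=7n. Since log_7(7) = 1 and f(n) = Θ(n^1), Case 2 applies. T(n) = O(n log n).

Answer: O(n log n)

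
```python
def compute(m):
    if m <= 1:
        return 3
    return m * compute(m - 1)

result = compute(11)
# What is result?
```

compute(11) = 11 * 10 * 9 * 8 * 7 * 6 * 5 * 4 * 3 * 2 * 3 = 119750400

Answer: 119750400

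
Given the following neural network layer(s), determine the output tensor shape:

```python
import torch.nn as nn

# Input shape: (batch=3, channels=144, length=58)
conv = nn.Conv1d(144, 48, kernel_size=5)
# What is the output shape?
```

Input: (3, 144, 58) -> Output: (3, 48, 54)

Answer: (3, 48, 54)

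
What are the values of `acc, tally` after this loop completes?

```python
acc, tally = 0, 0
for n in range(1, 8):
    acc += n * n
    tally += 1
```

Sum of squares and count
`acc, tally` takes the values: (0, 0) → (1, 0) → (1, 1) → (5, 1) → (5, 2) → (14, 2) → (14, 3) → (30, 3) → (30, 4) → (55, 4) → (55, 5) → (91, 5) → (91, 6) → (140, 6) → (140, 7)

Answer: 140, 7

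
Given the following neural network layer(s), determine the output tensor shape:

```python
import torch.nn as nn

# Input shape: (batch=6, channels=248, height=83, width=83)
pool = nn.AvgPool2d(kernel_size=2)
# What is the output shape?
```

Input: (6, 248, 83, 83) -> Output: (6, 248, 41, 41)

Answer: (6, 248, 41, 41)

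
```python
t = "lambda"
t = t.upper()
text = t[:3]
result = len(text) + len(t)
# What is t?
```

Trace:
`t = "lambda"` → t = 'lambda'
`t = t.upper()` → t = 'LAMBDA'
`text = t[:3]` → text = 'LAM'
`result = len(text) + len(t)` → result = 9
So t = 'LAMBDA'

Answer: 'LAMBDA'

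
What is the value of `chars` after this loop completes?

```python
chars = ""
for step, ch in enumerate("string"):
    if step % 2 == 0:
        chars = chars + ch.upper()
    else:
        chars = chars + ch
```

Uppercase even positions in 'string'
`chars` takes the values: "" → "S" → "St" → "StR" → "StRi" → "StRiN" → "StRiNg"

Answer: "StRiNg"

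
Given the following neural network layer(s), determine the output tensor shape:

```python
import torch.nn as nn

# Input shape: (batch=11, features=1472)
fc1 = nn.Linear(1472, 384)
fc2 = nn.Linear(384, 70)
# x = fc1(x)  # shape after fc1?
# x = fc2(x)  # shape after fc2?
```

Input: (11, 1472) -> after fc1: (11, 384) -> Output: (11, 70)

Answer: (11, 70)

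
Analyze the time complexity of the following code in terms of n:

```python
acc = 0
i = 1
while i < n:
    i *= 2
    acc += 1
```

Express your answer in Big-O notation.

Each loop level contributes: log n. Multiplying the contributions gives O(log n).

Answer: O(log n)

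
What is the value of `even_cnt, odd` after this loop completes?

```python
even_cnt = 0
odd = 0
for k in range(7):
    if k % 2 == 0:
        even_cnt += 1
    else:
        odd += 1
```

Count evens and odds in range(7)
`even_cnt, odd` takes the values: (0, 0) → (1, 0) → (1, 1) → (2, 1) → (2, 2) → (3, 2) → (3, 3) → (4, 3)

Answer: 4, 3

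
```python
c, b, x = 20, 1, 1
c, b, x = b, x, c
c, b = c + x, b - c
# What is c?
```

Trace:
`c, b, x = 20, 1, 1` → c = 20; b = 1; x = 1
`c, b, x = b, x, c` → c = 1; b = 1; x = 20
`c, b = c + x, b - c` → c = 21; b = 0
So c = 21

Answer: 21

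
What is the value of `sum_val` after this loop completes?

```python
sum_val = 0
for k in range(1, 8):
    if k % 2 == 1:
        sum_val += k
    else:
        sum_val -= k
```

Add odd, subtract even
`sum_val` takes the values: 0 → 1 → -1 → 2 → -2 → 3 → -3 → 4

Answer: 4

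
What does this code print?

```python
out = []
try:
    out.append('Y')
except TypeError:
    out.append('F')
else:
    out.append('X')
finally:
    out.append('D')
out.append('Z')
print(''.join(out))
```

Execution trace: 'Y' (try body, no exception) → 'X' (else) → 'D' (finally) → 'Z' (after the try/except). Output: YXDZ

Answer: YXDZ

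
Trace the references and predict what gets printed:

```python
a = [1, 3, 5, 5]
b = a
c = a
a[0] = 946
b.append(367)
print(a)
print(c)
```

Key concept: multiple aliases.
Step by step:
`a = [1, 3, 5, 5]` → a = [1, 3, 5, 5]
`b = a` → b = [1, 3, 5, 5] (same object as a)
`c = a` → c = [1, 3, 5, 5] (same object as a, b)
`a[0] = 946` → a = [946, 3, 5, 5] (same object as b, c); b = [946, 3, 5, 5] (same object as a, c); c = [946, 3, 5, 5] (same object as a, b)
`b.append(367)` → a = [946, 3, 5, 5, 367] (same object as b, c); b = [946, 3, 5, 5, 367] (same object as a, c); c = [946, 3, 5, 5, 367] (same object as a, b)
`print(a)` → prints [946, 3, 5, 5, 367]
`print(c)` → prints [946, 3, 5, 5, 367]

Answer:
[946, 3, 5, 5, 367]
[946, 3, 5, 5, 367]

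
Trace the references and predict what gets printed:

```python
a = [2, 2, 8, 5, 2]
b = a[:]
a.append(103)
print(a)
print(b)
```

Key concept: slice [:] creates copy.
Step by step:
`a = [2, 2, 8, 5, 2]` → a = [2, 2, 8, 5, 2]
`b = a[:]` → b = [2, 2, 8, 5, 2]
`a.append(103)` → a = [2, 2, 8, 5, 2, 103]
`print(a)` → prints [2, 2, 8, 5, 2, 103]
`print(b)` → prints [2, 2, 8, 5, 2]

Answer:
[2, 2, 8, 5, 2, 103]
[2, 2, 8, 5, 2]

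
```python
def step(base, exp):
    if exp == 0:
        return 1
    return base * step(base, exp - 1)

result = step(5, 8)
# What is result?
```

step(5, 8) = 5 * 5 * 5 * 5 * 5 * 5 * 5 * 5 = 390625

Answer: 390625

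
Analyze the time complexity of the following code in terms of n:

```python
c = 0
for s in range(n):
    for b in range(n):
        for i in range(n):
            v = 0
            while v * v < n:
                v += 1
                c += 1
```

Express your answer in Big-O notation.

Each loop level contributes: n × n × n × √n. Multiplying the contributions gives O(n^3√n).

Answer: O(n^3√n)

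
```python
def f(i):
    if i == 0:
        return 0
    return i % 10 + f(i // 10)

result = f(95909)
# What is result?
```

Sum of digits of 95909: 9 + 0 + 9 + 5 + 9 = 32

Answer: 32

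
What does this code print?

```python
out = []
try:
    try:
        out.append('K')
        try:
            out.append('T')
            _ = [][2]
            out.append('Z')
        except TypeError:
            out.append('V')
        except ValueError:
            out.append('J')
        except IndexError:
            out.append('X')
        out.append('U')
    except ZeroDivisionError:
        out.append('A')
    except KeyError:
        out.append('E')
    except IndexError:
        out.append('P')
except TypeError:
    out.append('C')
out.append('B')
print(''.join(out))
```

Execution trace: 'K' (try body) → 'T' (inner try body) → 'X' (inner except IndexError) → 'U' (try body, no exception) → 'B' (after the try/except). Output: KTXUB

Answer: KTXUB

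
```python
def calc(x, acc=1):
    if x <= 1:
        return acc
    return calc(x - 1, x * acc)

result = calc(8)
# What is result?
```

Accumulator trace (n, acc): (8, 1) -> (7, 8) -> (6, 56) -> (5, 336) -> (4, 1680) -> (3, 6720) -> (2, 20160) -> (1, 40320) -> return 40320

Answer: 40320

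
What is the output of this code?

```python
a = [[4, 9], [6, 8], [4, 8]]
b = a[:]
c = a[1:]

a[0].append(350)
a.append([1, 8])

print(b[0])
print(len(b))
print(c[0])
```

Key concept: slice with nested mutation.
Step by step:
`a = [[4, 9], [6, 8], [4, 8]]` → a = [[4, 9], [6, 8], [4, 8]]
`b = a[:]` → b = [[4, 9], [6, 8], [4, 8]]
`c = a[1:]` → c = [[6, 8], [4, 8]]
`a[0].append(350)` → a = [[4, 9, 350], [6, 8], [4, 8]]; b = [[4, 9, 350], [6, 8], [4, 8]]
`a.append([1, 8])` → a = [[4, 9, 350], [6, 8], [4, 8], [1, 8]]
`print(b[0])` → prints [4, 9, 350]
`print(len(b))` → prints 3
`print(c[0])` → prints [6, 8]

Answer:
[4, 9, 350]
3
[6, 8]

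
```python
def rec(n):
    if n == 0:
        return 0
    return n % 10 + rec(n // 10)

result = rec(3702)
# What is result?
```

Sum of digits of 3702: 2 + 0 + 7 + 3 = 12

Answer: 12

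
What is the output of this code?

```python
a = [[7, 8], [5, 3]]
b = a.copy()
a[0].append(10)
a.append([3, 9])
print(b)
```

Key concept: shallow copy with nested lists.
Step by step:
`a = [[7, 8], [5, 3]]` → a = [[7, 8], [5, 3]]
`b = a.copy()` → b = [[7, 8], [5, 3]]
`a[0].append(10)` → a = [[7, 8, 10], [5, 3]]; b = [[7, 8, 10], [5, 3]]
`a.append([3, 9])` → a = [[7, 8, 10], [5, 3], [3, 9]]
`print(b)` → prints [[7, 8, 10], [5, 3]]

Answer: [[7, 8, 10], [5, 3]]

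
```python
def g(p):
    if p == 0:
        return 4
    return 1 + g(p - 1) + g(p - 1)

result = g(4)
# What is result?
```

g(p) = 1 + 2·g(p-1), g(0)=4. Closed form: (4+1)·2^4 - 1 = 79.

Answer: 79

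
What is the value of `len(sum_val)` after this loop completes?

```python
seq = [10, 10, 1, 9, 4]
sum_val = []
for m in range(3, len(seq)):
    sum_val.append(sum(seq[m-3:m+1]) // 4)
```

Number of 4-element averages
`sum_val` takes the values: [] → [7] → [7, 6]
So `len(sum_val)` = 2

Answer: 2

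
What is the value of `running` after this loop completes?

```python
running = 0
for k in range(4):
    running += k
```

Sum of 0 to 3 = 6
`running` takes the values: 0 → 1 → 3 → 6

Answer: 6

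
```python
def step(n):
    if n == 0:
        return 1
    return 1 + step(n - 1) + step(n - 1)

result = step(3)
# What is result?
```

step(n) = 1 + 2·step(n-1), step(0)=1. Closed form: (1+1)·2^3 - 1 = 15.

Answer: 15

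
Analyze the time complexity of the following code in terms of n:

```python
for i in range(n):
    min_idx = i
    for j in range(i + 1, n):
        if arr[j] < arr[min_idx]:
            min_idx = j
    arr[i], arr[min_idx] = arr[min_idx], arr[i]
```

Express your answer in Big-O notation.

This is Selection sort. Time complexity: O(n²).

Answer: O(n²)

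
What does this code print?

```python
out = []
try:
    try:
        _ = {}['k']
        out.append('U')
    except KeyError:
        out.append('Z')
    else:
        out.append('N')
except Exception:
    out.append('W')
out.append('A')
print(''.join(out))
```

Execution trace: 'Z' (inner except KeyError) → 'A' (after the try/except). Output: ZA

Answer: ZA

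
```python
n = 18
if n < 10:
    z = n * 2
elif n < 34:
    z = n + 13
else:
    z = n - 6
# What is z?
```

Trace:
`n = 18` → n = 18
`if n < 10: ...` → n < 10 is False, n < 34 is True → z = 31
So z = 31

Answer: 31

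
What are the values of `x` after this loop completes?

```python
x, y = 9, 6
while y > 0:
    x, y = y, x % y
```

GCD of 9 and 6
`x` takes the values: 9 → 6 → 3

Answer: 3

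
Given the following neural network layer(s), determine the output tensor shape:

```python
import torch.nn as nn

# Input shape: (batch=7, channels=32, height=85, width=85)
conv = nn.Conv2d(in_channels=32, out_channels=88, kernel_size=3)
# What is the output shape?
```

Input: (7, 32, 85, 85) -> Output: (7, 88, 83, 83)

Answer: (7, 88, 83, 83)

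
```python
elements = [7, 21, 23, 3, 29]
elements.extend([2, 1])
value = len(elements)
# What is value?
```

Trace:
`elements = [7, 21, 23, 3, 29]` → elements = [7, 21, 23, 3, 29]
`elements.extend([2, 1])` → elements = [7, 21, 23, 3, 29, 2, 1]
`value = len(elements)` → value = 7
So value = 7

Answer: 7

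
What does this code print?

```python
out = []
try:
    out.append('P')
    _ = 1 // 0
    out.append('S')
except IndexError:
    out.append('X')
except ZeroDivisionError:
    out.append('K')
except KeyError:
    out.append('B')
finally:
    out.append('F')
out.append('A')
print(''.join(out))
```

Execution trace: 'P' (try body) → 'K' (except ZeroDivisionError) → 'F' (finally) → 'A' (after the try/except). Output: PKFA

Answer: PKFA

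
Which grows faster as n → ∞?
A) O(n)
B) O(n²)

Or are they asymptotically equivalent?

O(n) vs O(n²): Higher order terms dominate.

Answer: B) O(n²) grows faster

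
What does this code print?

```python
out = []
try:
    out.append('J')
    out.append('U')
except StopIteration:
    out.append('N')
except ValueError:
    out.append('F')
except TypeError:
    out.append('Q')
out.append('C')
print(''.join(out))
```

Execution trace: 'J' (try body) → 'U' (try body, no exception) → 'C' (after the try/except). Output: JUC

Answer: JUC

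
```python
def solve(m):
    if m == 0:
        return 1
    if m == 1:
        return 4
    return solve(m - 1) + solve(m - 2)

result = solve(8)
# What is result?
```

Build up from base cases: solve(0)=1, solve(1)=4, solve(2)=5, solve(3)=9, solve(4)=14, solve(5)=23, solve(6)=37, ..., solve(8)=97

Answer: 97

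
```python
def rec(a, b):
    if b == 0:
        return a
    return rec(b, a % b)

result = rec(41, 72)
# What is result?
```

rec(41, 72) -> rec(72, 41) -> rec(41, 31) -> rec(31, 10) -> rec(10, 1) -> rec(1, 0) -> 1

Answer: 1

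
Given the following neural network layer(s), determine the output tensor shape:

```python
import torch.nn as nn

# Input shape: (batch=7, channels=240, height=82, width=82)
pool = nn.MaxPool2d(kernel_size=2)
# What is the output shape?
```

Input: (7, 240, 82, 82) -> Output: (7, 240, 41, 41)

Answer: (7, 240, 41, 41)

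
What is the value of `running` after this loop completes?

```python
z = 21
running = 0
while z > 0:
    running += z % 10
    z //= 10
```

Sum digits of 21
`running` takes the values: 0 → 1 → 3

Answer: 3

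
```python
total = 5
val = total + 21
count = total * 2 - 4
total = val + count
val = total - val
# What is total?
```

Trace:
`total = 5` → total = 5
`val = total + 21` → val = 26
`count = total * 2 - 4` → count = 6
`total = val + count` → total = 32
`val = total - val` → val = 6
So total = 32

Answer: 32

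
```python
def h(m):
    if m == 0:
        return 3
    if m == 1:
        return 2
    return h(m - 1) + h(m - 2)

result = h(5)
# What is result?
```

Build up from base cases: h(0)=3, h(1)=2, h(2)=5, h(3)=7, h(4)=12, h(5)=19

Answer: 19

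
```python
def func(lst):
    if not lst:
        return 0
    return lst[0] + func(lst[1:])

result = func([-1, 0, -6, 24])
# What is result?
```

(-1) + 0 + (-6) + 24 + 0 = 17

Answer: 17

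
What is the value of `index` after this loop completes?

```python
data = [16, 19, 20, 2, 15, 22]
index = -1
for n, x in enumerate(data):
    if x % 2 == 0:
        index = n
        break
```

First even number index in [16, 19, 20, 2, 15, 22]
`index` takes the values: -1 → 0

Answer: 0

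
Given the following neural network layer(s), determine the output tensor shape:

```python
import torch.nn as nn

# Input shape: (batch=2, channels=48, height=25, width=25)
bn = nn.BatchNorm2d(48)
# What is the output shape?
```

Input: (2, 48, 25, 25) -> Output: (2, 48, 25, 25)

Answer: (2, 48, 25, 25)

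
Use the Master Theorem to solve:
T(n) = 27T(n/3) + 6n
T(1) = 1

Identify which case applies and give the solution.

a=27, b=3, f(n)=6n. log_3(27) = 3. Since c=1 < 3, Case 1 applies: T(n) = Θ(n^log_b(a)) = O(n^3).

Answer: O(n^3) - Case 1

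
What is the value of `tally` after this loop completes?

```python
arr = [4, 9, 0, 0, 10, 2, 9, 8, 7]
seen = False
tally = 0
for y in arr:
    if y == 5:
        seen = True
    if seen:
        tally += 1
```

Count elements after first 5 in [4, 9, 0, 0, 10, 2, 9, 8, 7]
`tally` takes the values: 0

Answer: 0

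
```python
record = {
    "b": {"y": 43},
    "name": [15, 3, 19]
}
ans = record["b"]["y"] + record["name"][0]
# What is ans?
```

Trace:
`record = { ...` → record = {'b': {'y': 43}, 'name': [15, 3, 19]}
`ans = record["b"]["y"] + record["name"][0]` → ans = 58
So ans = 58

Answer: 58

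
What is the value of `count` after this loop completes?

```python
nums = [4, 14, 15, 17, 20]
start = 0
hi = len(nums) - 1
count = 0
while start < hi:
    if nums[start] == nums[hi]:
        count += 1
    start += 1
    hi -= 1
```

Count matching pairs from ends
`count` takes the values: 0

Answer: 0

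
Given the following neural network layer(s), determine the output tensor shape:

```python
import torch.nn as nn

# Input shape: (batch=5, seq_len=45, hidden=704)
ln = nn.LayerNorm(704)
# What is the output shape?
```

Input: (5, 45, 704) -> Output: (5, 45, 704)

Answer: (5, 45, 704)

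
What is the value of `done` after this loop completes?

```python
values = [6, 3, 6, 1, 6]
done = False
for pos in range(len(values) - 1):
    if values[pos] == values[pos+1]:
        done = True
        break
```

Check consecutive duplicates in [6, 3, 6, 1, 6]
`done` takes the values: False

Answer: False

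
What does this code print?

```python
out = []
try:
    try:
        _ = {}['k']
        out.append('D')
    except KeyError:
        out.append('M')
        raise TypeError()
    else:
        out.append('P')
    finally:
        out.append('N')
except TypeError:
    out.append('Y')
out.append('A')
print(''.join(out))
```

Execution trace: 'M' (inner except KeyError) → 'N' (inner finally) → 'Y' (outer except TypeError) → 'A' (after the try/except). Output: MNYA

Answer: MNYA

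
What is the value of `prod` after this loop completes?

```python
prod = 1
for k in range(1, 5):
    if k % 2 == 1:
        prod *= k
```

Product of odd numbers 1 to 4
`prod` takes the values: 1 → 3

Answer: 3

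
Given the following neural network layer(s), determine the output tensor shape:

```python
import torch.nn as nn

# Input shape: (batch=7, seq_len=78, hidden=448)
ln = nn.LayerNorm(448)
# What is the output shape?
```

Input: (7, 78, 448) -> Output: (7, 78, 448)

Answer: (7, 78, 448)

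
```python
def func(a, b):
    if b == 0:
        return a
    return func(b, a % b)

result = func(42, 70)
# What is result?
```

func(42, 70) -> func(70, 42) -> func(42, 28) -> func(28, 14) -> func(14, 0) -> 14

Answer: 14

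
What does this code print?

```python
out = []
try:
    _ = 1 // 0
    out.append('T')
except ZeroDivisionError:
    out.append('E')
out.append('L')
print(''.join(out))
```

Execution trace: 'E' (except ZeroDivisionError) → 'L' (after the try/except). Output: EL

Answer: EL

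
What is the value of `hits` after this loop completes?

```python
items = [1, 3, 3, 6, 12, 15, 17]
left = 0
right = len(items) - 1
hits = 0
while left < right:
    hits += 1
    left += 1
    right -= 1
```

Iterations until pointers meet (list length 7)
`hits` takes the values: 0 → 1 → 2 → 3

Answer: 3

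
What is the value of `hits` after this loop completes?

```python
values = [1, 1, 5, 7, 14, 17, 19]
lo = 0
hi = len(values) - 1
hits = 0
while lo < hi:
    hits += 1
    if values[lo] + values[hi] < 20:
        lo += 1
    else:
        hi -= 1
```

Steps to find pair summing to 20
`hits` takes the values: 0 → 1 → 2 → 3 → 4 → 5 → 6

Answer: 6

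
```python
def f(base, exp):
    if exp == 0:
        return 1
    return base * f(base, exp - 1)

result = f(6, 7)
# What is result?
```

f(6, 7) = 6 * 6 * 6 * 6 * 6 * 6 * 6 = 279936

Answer: 279936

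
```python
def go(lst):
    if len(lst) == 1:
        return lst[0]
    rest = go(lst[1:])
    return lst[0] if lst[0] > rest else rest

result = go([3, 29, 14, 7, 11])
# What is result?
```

Recursive max over [3, 29, 14, 7, 11] = 29

Answer: 29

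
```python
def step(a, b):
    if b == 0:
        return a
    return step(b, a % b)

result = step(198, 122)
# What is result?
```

step(198, 122) -> step(122, 76) -> step(76, 46) -> step(46, 30) -> step(30, 16) -> step(16, 14) -> step(14, 2) -> step(2, 0) -> 2

Answer: 2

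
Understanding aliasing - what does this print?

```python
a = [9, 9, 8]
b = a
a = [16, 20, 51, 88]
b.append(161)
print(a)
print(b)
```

Key concept: rebinding vs mutation: a is rebound to a new list, b still points at the original.
Step by step:
`a = [9, 9, 8]` → a = [9, 9, 8]
`b = a` → b = [9, 9, 8] (same object as a)
`a = [16, 20, 51, 88]` → a = [16, 20, 51, 88]
`b.append(161)` → b = [9, 9, 8, 161]
`print(a)` → prints [16, 20, 51, 88]
`print(b)` → prints [9, 9, 8, 161]

Answer:
[16, 20, 51, 88]
[9, 9, 8, 161]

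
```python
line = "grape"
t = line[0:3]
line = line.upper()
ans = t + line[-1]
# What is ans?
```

Trace:
`line = "grape"` → line = 'grape'
`t = line[0:3]` → t = 'gra'
`line = line.upper()` → line = 'GRAPE'
`ans = t + line[-1]` → ans = 'graE'
So ans = 'graE'

Answer: 'graE'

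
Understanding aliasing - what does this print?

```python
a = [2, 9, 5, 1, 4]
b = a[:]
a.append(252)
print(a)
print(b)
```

Key concept: slice [:] creates copy.
Step by step:
`a = [2, 9, 5, 1, 4]` → a = [2, 9, 5, 1, 4]
`b = a[:]` → b = [2, 9, 5, 1, 4]
`a.append(252)` → a = [2, 9, 5, 1, 4, 252]
`print(a)` → prints [2, 9, 5, 1, 4, 252]
`print(b)` → prints [2, 9, 5, 1, 4]

Answer:
[2, 9, 5, 1, 4, 252]
[2, 9, 5, 1, 4]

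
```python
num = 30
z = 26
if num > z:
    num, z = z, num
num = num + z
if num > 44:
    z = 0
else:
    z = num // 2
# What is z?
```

Trace:
`num = 30` → num = 30
`z = 26` → z = 26
`if num > z: ...` → num > z is True → num = 26; z = 30
`num = num + z` → num = 56
`if num > 44: ...` → num > 44 is True → z = 0
So z = 0

Answer: 0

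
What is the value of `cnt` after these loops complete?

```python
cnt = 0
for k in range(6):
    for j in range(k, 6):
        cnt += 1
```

Upper triangle: 6 + 5 + ... + 1
`cnt` takes the values: 0 → 1 → 2 → 3 → 4 → 5 → 6 → 7 → 8 → 9 → 10 → 11 → 12 → 13 → 14 → 15 → 16 → 17 → 18 → 19 → 20 → 21

Answer: 21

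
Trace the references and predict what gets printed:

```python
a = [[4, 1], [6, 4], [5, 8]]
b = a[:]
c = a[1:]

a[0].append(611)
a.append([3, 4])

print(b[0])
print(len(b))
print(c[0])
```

Key concept: slice with nested mutation.
Step by step:
`a = [[4, 1], [6, 4], [5, 8]]` → a = [[4, 1], [6, 4], [5, 8]]
`b = a[:]` → b = [[4, 1], [6, 4], [5, 8]]
`c = a[1:]` → c = [[6, 4], [5, 8]]
`a[0].append(611)` → a = [[4, 1, 611], [6, 4], [5, 8]]; b = [[4, 1, 611], [6, 4], [5, 8]]
`a.append([3, 4])` → a = [[4, 1, 611], [6, 4], [5, 8], [3, 4]]
`print(b[0])` → prints [4, 1, 611]
`print(len(b))` → prints 3
`print(c[0])` → prints [6, 4]

Answer:
[4, 1, 611]
3
[6, 4]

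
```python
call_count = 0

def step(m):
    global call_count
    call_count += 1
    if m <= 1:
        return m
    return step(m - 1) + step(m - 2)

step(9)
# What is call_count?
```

Calls(m) = 1 + Calls(m-1) + Calls(m-2); Calls(0)=Calls(1)=1. For m=9 this gives 109.

Answer: 109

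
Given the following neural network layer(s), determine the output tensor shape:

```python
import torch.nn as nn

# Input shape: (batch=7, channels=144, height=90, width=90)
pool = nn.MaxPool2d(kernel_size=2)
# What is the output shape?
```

Input: (7, 144, 90, 90) -> Output: (7, 144, 45, 45)

Answer: (7, 144, 45, 45)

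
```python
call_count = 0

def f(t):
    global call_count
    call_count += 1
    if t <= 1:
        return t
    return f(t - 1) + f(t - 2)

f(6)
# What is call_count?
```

Calls(t) = 1 + Calls(t-1) + Calls(t-2); Calls(0)=Calls(1)=1. For t=6 this gives 25.

Answer: 25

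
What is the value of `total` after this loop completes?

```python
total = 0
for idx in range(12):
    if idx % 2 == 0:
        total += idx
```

Sum of even numbers 0 to 11
`total` takes the values: 0 → 2 → 6 → 12 → 20 → 30

Answer: 30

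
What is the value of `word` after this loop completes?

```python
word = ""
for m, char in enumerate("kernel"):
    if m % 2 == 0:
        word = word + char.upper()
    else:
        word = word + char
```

Uppercase even positions in 'kernel'
`word` takes the values: "" → "K" → "Ke" → "KeR" → "KeRn" → "KeRnE" → "KeRnEl"

Answer: "KeRnEl"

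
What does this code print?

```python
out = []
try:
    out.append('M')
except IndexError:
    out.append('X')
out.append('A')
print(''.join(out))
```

Execution trace: 'M' (try body, no exception) → 'A' (after the try/except). Output: MA

Answer: MA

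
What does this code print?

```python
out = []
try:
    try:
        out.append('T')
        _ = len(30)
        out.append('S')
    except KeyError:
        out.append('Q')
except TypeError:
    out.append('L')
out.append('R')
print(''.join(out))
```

Execution trace: 'T' (try body) → 'L' (outer except TypeError) → 'R' (after the try/except). Output: TLR

Answer: TLR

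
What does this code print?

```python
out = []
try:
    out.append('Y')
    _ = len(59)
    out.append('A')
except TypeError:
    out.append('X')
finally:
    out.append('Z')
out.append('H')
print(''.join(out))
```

Execution trace: 'Y' (try body) → 'X' (except TypeError) → 'Z' (finally) → 'H' (after the try/except). Output: YXZH

Answer: YXZH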